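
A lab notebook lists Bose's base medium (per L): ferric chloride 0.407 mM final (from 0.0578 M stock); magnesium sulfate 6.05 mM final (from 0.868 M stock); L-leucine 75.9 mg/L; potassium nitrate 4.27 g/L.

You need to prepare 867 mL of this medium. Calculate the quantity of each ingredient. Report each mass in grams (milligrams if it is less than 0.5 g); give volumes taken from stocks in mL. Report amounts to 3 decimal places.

Scale factor relative to 1 L: 0.867.
ferric chloride: C1V1 = C2V2 → 0.407 mM × 867 mL ÷ 57.8 mM = 6.105 mL
magnesium sulfate: dilute stock: 6.05 mM × 867 mL ÷ 868 mM = 6.043 mL
L-leucine: 75.9 mg/L × 0.867 L = 65.805 mg
potassium nitrate: 4.27 g/L × 0.867 L = 3.702 g

ferric chloride 6.105 mL; magnesium sulfate 6.043 mL; L-leucine 65.805 mg; potassium nitrate 3.702 g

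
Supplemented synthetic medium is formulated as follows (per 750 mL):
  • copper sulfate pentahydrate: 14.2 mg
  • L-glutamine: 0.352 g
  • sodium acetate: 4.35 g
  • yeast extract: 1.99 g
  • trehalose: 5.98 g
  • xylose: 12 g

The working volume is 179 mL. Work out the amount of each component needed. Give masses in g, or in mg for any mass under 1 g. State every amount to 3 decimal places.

copper sulfate pentahydrate 3.389 mg; L-glutamine 84.011 mg; sodium acetate 1.038 g; yeast extract 474.947 mg; trehalose 1.427 g; xylose 2.864 g

Scale factor = 179 mL / 750 mL = 0.238667.
copper sulfate pentahydrate: 14.2 mg × (179 mL / 750 mL) = 3.389 mg
L-glutamine: 0.352 g × (179 mL / 750 mL) = 0.0840107 g = 84.011 mg
sodium acetate: 4.35 g × (179 mL / 750 mL) = 1.038 g
yeast extract: 1.99 g × (179 mL / 750 mL) = 0.474947 g = 474.947 mg
trehalose: 5.98 g × (179 mL / 750 mL) = 1.427 g
xylose: 12 g × (179 mL / 750 mL) = 2.864 g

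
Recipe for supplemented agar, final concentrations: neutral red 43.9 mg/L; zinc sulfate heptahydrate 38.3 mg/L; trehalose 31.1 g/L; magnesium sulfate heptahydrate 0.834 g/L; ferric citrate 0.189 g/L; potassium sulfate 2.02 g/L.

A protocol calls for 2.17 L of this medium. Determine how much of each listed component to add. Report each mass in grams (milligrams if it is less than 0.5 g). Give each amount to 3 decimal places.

Scale factor relative to 1 L: 2.17.
neutral red: 43.9 mg/L × 2.17 L = 95.263 mg
zinc sulfate heptahydrate: 38.3 mg/L × 2.17 L = 83.111 mg
trehalose: 31.1 g/L × 2.17 L = 67.487 g
magnesium sulfate heptahydrate: 0.834 g/L × 2.17 L = 1.810 g
ferric citrate: 0.189 g/L × 2.17 L = 0.41013 g = 410.130 mg
potassium sulfate: 2.02 g/L × 2.17 L = 4.383 g

neutral red 95.263 mg; zinc sulfate heptahydrate 83.111 mg; trehalose 67.487 g; magnesium sulfate heptahydrate 1.810 g; ferric citrate 410.130 mg; potassium sulfate 4.383 g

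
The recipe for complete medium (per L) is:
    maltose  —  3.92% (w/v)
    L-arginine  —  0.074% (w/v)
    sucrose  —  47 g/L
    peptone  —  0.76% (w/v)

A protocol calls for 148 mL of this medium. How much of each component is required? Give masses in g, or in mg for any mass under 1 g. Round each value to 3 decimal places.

maltose 5.802 g; L-arginine 109.520 mg; sucrose 6.956 g; peptone 1.125 g

Working volume: 148 mL = 0.148 L.
maltose: 3.92% w/v = 39.2 g/L → 39.2 × 0.148 L = 5.802 g
L-arginine: 0.074% w/v = 0.74 g/L → 0.74 × 0.148 L = 0.10952 g = 109.520 mg
sucrose: 47 g/L × 0.148 L = 6.956 g
peptone: 0.76 g per 100 mL × 148 mL ÷ 100 = 1.125 g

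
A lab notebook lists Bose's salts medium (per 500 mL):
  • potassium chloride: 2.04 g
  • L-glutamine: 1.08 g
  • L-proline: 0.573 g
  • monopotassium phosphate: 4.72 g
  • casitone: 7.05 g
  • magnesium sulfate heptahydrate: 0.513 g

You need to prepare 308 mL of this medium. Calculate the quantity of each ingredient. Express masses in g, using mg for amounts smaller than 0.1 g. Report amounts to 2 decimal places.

Scale factor = 308 mL / 500 mL = 0.616.
potassium chloride: 2.04 g × (308 mL / 500 mL) = 1.26 g
L-glutamine: 1.08 g × (308 mL / 500 mL) = 0.67 g
L-proline: 0.573 g × (308 mL / 500 mL) = 0.35 g
monopotassium phosphate: 4.72 g × (308 mL / 500 mL) = 2.91 g
casitone: 7.05 g × (308 mL / 500 mL) = 4.34 g
magnesium sulfate heptahydrate: 0.513 g × (308 mL / 500 mL) = 0.32 g

potassium chloride 1.26 g; L-glutamine 0.67 g; L-proline 0.35 g; monopotassium phosphate 2.91 g; casitone 4.34 g; magnesium sulfate heptahydrate 0.32 g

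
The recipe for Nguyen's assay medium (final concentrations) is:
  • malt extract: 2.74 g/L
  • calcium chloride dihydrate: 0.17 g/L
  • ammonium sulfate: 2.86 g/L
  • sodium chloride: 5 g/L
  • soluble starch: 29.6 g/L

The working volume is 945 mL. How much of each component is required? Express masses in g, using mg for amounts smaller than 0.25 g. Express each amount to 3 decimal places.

malt extract 2.589 g; calcium chloride dihydrate 160.650 mg; ammonium sulfate 2.703 g; sodium chloride 4.725 g; soluble starch 27.972 g

Working volume: 945 mL = 0.945 L.
malt extract: 2.74 g/L × 0.945 L = 2.589 g
calcium chloride dihydrate: 0.17 g/L × 0.945 L = 0.16065 g = 160.650 mg
ammonium sulfate: 2.86 g/L × 0.945 L = 2.703 g
sodium chloride: 5 g/L × 0.945 L = 4.725 g
soluble starch: 29.6 g/L × 0.945 L = 27.972 g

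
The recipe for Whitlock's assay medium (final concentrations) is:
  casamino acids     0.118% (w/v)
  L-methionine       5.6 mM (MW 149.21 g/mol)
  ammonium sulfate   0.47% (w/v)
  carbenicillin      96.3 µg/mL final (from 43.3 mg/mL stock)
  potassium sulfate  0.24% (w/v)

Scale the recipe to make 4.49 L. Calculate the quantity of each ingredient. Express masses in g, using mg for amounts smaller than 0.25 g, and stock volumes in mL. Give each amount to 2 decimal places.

casamino acids 5.30 g; L-methionine 3.75 g; ammonium sulfate 21.10 g; carbenicillin 9.99 mL; potassium sulfate 10.78 g

Working volume: 4.49 L.
casamino acids: 0.118% w/v = 1.18 g/L → 1.18 × 4.49 L = 5.30 g
L-methionine: 5.6 mmol/L × 149.21 g/mol × 4.49 L ÷ 1000 = 3.75 g
ammonium sulfate: 0.47% w/v = 4.7 g/L → 4.7 × 4.49 L = 21.10 g
carbenicillin: V = C2·V2/C1 = 96.3 µg/mL × 4490 mL ÷ 43300 µg/mL = 9.99 mL
potassium sulfate: 0.24 g per 100 mL × 4490 mL ÷ 100 = 10.78 g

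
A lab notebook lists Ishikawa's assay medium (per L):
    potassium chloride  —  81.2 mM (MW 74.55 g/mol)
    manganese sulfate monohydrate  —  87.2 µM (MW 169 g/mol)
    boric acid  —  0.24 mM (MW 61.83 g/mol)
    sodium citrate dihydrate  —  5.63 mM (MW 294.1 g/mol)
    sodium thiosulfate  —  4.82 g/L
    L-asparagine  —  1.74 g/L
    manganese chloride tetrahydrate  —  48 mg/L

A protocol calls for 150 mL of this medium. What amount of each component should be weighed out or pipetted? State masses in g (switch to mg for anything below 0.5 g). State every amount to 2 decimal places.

Working volume: 150 mL = 0.15 L.
potassium chloride: 81.2 mmol/L × 74.55 g/mol × 0.15 L ÷ 1000 = 0.91 g
manganese sulfate monohydrate: 87.2 µmol/L × 169 g/mol × 0.15 L ÷ 1000 = 2.21 mg
boric acid: 0.24 mmol/L × 61.83 mg/mmol × 0.15 L = 2.23 mg
sodium citrate dihydrate: 5.63 mmol/L × 294.1 mg/mmol × 0.15 L = 248.37 mg
sodium thiosulfate: 4.82 g/L × 0.15 L = 0.72 g
L-asparagine: 1.74 g/L × 0.15 L = 0.261 g = 261.00 mg
manganese chloride tetrahydrate: 48 mg/L × 0.15 L = 7.20 mg

potassium chloride 0.91 g; manganese sulfate monohydrate 2.21 mg; boric acid 2.23 mg; sodium citrate dihydrate 248.37 mg; sodium thiosulfate 0.72 g; L-asparagine 261.00 mg; manganese chloride tetrahydrate 7.20 mg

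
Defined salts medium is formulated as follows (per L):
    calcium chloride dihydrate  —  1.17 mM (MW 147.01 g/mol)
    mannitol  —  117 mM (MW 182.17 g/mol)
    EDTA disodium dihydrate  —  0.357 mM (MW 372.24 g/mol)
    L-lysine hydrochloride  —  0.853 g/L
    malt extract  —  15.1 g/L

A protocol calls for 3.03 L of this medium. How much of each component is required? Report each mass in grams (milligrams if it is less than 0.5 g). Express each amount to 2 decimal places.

calcium chloride dihydrate 0.52 g; mannitol 64.58 g; EDTA disodium dihydrate 402.66 mg; L-lysine hydrochloride 2.58 g; malt extract 45.75 g

Scale factor relative to 1 L: 3.03.
calcium chloride dihydrate: 1.17 mmol/L × 147.01 g/mol × 3.03 L ÷ 1000 = 0.52 g
mannitol: 117 mmol/L × 182.17 g/mol × 3.03 L ÷ 1000 = 64.58 g
EDTA disodium dihydrate: 0.357 mmol/L × 372.24 mg/mmol × 3.03 L = 402.66 mg
L-lysine hydrochloride: 0.853 g/L × 3.03 L = 2.58 g
malt extract: 15.1 g/L × 3.03 L = 45.75 g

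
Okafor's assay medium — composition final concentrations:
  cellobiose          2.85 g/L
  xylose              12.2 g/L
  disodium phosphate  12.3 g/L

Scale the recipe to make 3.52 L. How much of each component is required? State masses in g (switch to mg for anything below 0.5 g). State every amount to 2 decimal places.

cellobiose 10.03 g; xylose 42.94 g; disodium phosphate 43.30 g

Working volume: 3.52 L.
cellobiose: 2.85 g/L × 3.52 L = 10.03 g
xylose: 12.2 g/L × 3.52 L = 42.94 g
disodium phosphate: 12.3 g/L × 3.52 L = 43.30 g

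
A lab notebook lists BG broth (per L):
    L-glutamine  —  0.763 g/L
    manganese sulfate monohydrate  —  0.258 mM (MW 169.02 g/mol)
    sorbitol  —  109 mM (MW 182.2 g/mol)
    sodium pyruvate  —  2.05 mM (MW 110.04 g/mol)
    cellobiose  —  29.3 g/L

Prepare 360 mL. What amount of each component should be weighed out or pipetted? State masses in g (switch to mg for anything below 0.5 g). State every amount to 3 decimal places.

Working volume: 360 mL = 0.36 L.
L-glutamine: 0.763 g/L × 0.36 L = 0.27468 g = 274.680 mg
manganese sulfate monohydrate: 0.258 mmol/L × 169.02 mg/mmol × 0.36 L = 15.699 mg
sorbitol: 109 mmol/L × 182.2 g/mol × 0.36 L ÷ 1000 = 7.150 g
sodium pyruvate: 2.05 mmol/L × 110.04 mg/mmol × 0.36 L = 81.210 mg
cellobiose: 29.3 g/L × 0.36 L = 10.548 g

L-glutamine 274.680 mg; manganese sulfate monohydrate 15.699 mg; sorbitol 7.150 g; sodium pyruvate 81.210 mg; cellobiose 10.548 g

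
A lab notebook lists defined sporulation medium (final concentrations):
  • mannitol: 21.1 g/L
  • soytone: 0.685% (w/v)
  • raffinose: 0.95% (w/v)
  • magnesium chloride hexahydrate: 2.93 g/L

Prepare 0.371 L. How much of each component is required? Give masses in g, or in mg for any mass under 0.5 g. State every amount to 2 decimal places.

mannitol 7.83 g; soytone 2.54 g; raffinose 3.52 g; magnesium chloride hexahydrate 1.09 g

Working volume: 0.371 L.
mannitol: 21.1 g/L × 0.371 L = 7.83 g
soytone: 0.685% w/v = 6.85 g/L → 6.85 × 0.371 L = 2.54 g
raffinose: 0.95 g per 100 mL × 371 mL ÷ 100 = 3.52 g
magnesium chloride hexahydrate: 2.93 g/L × 0.371 L = 1.09 g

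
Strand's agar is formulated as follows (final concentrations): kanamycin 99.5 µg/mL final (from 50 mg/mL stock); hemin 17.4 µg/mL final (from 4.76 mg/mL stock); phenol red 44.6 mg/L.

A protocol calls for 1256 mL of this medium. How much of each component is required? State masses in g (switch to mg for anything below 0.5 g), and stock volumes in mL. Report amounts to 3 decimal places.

kanamycin 2.499 mL; hemin 4.591 mL; phenol red 56.018 mg

Scale factor relative to 1 L: 1.256.
kanamycin: V = C2·V2/C1 = 99.5 µg/mL × 1256 mL ÷ 50000 µg/mL = 2.499 mL
hemin: dilute stock: 17.4 µg/mL × 1256 mL ÷ 4760 µg/mL = 4.591 mL
phenol red: 44.6 mg/L × 1.256 L = 56.018 mg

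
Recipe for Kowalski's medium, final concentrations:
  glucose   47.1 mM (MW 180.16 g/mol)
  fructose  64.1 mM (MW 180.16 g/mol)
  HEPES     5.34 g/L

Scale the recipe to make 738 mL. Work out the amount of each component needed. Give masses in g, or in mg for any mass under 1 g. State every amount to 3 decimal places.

glucose 6.262 g; fructose 8.523 g; HEPES 3.941 g

Target volume = 738 mL = 0.738 L.
glucose: 47.1 mmol/L × 180.16 g/mol × 0.738 L ÷ 1000 = 6.262 g
fructose: 64.1 mmol/L × 180.16 g/mol × 0.738 L ÷ 1000 = 8.523 g
HEPES: 5.34 g/L × 0.738 L = 3.941 g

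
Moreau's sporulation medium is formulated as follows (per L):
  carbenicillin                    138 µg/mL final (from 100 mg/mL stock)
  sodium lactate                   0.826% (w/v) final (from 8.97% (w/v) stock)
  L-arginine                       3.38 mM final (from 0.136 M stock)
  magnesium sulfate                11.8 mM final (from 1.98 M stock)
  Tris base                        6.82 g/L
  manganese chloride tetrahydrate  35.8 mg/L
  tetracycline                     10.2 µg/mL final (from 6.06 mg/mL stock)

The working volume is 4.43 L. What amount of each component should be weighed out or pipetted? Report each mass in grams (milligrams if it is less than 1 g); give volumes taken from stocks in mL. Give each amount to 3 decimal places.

carbenicillin 6.113 mL; sodium lactate 407.935 mL; L-arginine 110.099 mL; magnesium sulfate 26.401 mL; Tris base 30.213 g; manganese chloride tetrahydrate 158.594 mg; tetracycline 7.456 mL

Scale factor relative to 1 L: 4.43.
carbenicillin: C1V1 = C2V2 → 138 µg/mL × 4430 mL ÷ 100000 µg/mL = 6.113 mL
sodium lactate: C1V1 = C2V2 → 0.826% ÷ 8.97% × 4430 mL = 407.935 mL
L-arginine: C1V1 = C2V2 → 3.38 mM × 4430 mL ÷ 136 mM = 110.099 mL
magnesium sulfate: dilute stock: 11.8 mM × 4430 mL ÷ 1980 mM = 26.401 mL
Tris base: 6.82 g/L × 4.43 L = 30.213 g
manganese chloride tetrahydrate: 35.8 mg/L × 4.43 L = 158.594 mg
tetracycline: dilute stock: 10.2 µg/mL × 4430 mL ÷ 6060 µg/mL = 7.456 mL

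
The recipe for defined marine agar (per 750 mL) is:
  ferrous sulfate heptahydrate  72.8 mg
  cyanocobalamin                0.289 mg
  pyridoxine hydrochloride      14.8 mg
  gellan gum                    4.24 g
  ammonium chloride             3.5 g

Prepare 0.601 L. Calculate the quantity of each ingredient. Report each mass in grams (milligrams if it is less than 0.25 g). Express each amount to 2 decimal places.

Ratio of target to recipe volume: 601 / 750 = 0.801333.
ferrous sulfate heptahydrate: 72.8 mg × (601 mL / 750 mL) = 58.34 mg
cyanocobalamin: 0.289 mg × (601 mL / 750 mL) = 0.23 mg
pyridoxine hydrochloride: 14.8 mg × (601 mL / 750 mL) = 11.86 mg
gellan gum: 4.24 g × (601 mL / 750 mL) = 3.40 g
ammonium chloride: 3.5 g × (601 mL / 750 mL) = 2.80 g

ferrous sulfate heptahydrate 58.34 mg; cyanocobalamin 0.23 mg; pyridoxine hydrochloride 11.86 mg; gellan gum 3.40 g; ammonium chloride 2.80 g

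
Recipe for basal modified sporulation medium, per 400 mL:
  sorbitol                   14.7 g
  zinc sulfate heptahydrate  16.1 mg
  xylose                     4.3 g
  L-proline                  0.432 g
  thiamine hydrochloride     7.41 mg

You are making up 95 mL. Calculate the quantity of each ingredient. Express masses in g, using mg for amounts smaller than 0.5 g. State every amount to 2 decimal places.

Ratio of target to recipe volume: 95 / 400 = 0.2375.
sorbitol: 14.7 g × (95 mL / 400 mL) = 3.49 g
zinc sulfate heptahydrate: 16.1 mg × (95 mL / 400 mL) = 3.82 mg
xylose: 4.3 g × (95 mL / 400 mL) = 1.02 g
L-proline: 0.432 g × (95 mL / 400 mL) = 0.1026 g = 102.60 mg
thiamine hydrochloride: 7.41 mg × (95 mL / 400 mL) = 1.76 mg

sorbitol 3.49 g; zinc sulfate heptahydrate 3.82 mg; xylose 1.02 g; L-proline 102.60 mg; thiamine hydrochloride 1.76 mg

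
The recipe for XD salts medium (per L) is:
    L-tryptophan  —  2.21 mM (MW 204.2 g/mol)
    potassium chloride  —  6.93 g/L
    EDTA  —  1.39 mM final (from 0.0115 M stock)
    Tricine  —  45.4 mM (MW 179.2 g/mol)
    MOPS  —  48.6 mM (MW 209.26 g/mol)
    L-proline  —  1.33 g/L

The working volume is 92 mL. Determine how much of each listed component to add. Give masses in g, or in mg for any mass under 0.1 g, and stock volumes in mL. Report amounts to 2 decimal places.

L-tryptophan 41.52 mg; potassium chloride 0.64 g; EDTA 11.12 mL; Tricine 0.75 g; MOPS 0.94 g; L-proline 0.12 g

Target volume = 92 mL = 0.092 L.
L-tryptophan: 2.21 mmol/L × 204.2 mg/mmol × 0.092 L = 41.52 mg
potassium chloride: 6.93 g/L × 0.092 L = 0.64 g
EDTA: dilute stock: 1.39 mM × 92 mL ÷ 11.5 mM = 11.12 mL
Tricine: 45.4 mmol/L × 179.2 g/mol × 0.092 L ÷ 1000 = 0.75 g
MOPS: 48.6 mmol/L × 209.26 g/mol × 0.092 L ÷ 1000 = 0.94 g
L-proline: 1.33 g/L × 0.092 L = 0.12 g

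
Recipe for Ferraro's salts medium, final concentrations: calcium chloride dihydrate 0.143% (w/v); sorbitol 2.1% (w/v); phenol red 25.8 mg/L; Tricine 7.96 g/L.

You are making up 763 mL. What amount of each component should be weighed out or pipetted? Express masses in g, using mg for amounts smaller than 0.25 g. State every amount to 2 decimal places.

calcium chloride dihydrate 1.09 g; sorbitol 16.02 g; phenol red 19.69 mg; Tricine 6.07 g

Working volume: 763 mL = 0.763 L.
calcium chloride dihydrate: 0.143 g per 100 mL × 763 mL ÷ 100 = 1.09 g
sorbitol: 2.1 g per 100 mL × 763 mL ÷ 100 = 16.02 g
phenol red: 25.8 mg/L × 0.763 L = 19.69 mg
Tricine: 7.96 g/L × 0.763 L = 6.07 g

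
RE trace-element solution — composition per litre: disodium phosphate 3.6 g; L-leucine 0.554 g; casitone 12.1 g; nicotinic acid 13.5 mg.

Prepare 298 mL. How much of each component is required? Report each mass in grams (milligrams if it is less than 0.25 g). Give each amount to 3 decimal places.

Ratio of target to recipe volume: 298 / 1000 = 0.298.
disodium phosphate: 3.6 g × (298 mL / 1000 mL) = 1.073 g
L-leucine: 0.554 g × (298 mL / 1000 mL) = 0.165092 g = 165.092 mg
casitone: 12.1 g × (298 mL / 1000 mL) = 3.606 g
nicotinic acid: 13.5 mg × (298 mL / 1000 mL) = 4.023 mg

disodium phosphate 1.073 g; L-leucine 165.092 mg; casitone 3.606 g; nicotinic acid 4.023 mg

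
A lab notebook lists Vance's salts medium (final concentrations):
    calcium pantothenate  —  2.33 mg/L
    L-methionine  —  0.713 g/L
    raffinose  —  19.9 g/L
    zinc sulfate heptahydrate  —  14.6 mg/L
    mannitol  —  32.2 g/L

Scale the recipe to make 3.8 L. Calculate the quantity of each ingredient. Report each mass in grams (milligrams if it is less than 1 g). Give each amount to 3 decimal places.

Scale factor relative to 1 L: 3.8.
calcium pantothenate: 2.33 mg/L × 3.8 L = 8.854 mg
L-methionine: 0.713 g/L × 3.8 L = 2.709 g
raffinose: 19.9 g/L × 3.8 L = 75.620 g
zinc sulfate heptahydrate: 14.6 mg/L × 3.8 L = 55.480 mg
mannitol: 32.2 g/L × 3.8 L = 122.360 g

calcium pantothenate 8.854 mg; L-methionine 2.709 g; raffinose 75.620 g; zinc sulfate heptahydrate 55.480 mg; mannitol 122.360 g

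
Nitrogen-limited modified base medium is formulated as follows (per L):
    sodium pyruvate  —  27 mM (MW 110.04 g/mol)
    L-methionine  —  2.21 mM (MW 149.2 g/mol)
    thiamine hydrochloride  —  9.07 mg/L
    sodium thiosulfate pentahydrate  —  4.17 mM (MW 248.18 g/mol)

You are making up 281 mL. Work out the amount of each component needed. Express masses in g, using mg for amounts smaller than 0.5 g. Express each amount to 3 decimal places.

sodium pyruvate 0.835 g; L-methionine 92.655 mg; thiamine hydrochloride 2.549 mg; sodium thiosulfate pentahydrate 290.810 mg

Target volume = 281 mL = 0.281 L.
sodium pyruvate: 27 mmol/L × 110.04 g/mol × 0.281 L ÷ 1000 = 0.835 g
L-methionine: 2.21 mmol/L × 149.2 mg/mmol × 0.281 L = 92.655 mg
thiamine hydrochloride: 9.07 mg/L × 0.281 L = 2.549 mg
sodium thiosulfate pentahydrate: 4.17 mmol/L × 248.18 mg/mmol × 0.281 L = 290.810 mg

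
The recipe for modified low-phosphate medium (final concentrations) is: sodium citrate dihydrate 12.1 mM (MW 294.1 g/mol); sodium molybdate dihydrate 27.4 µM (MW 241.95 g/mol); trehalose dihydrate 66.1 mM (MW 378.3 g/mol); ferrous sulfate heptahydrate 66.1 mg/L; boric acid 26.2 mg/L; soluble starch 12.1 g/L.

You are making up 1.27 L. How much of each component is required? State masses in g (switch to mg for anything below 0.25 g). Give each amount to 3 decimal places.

Working volume: 1.27 L.
sodium citrate dihydrate: 12.1 mmol/L × 294.1 g/mol × 1.27 L ÷ 1000 = 4.519 g
sodium molybdate dihydrate: 27.4 µmol/L × 241.95 g/mol × 1.27 L ÷ 1000 = 8.419 mg
trehalose dihydrate: 66.1 mmol/L × 378.3 g/mol × 1.27 L ÷ 1000 = 31.757 g
ferrous sulfate heptahydrate: 66.1 mg/L × 1.27 L = 83.947 mg
boric acid: 26.2 mg/L × 1.27 L = 33.274 mg
soluble starch: 12.1 g/L × 1.27 L = 15.367 g

sodium citrate dihydrate 4.519 g; sodium molybdate dihydrate 8.419 mg; trehalose dihydrate 31.757 g; ferrous sulfate heptahydrate 83.947 mg; boric acid 33.274 mg; soluble starch 15.367 g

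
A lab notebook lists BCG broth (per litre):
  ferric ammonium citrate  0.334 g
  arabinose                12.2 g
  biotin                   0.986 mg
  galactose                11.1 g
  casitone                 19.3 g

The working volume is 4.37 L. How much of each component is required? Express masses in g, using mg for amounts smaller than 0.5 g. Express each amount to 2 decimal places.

Scale factor = 4370 mL / 1000 mL = 4.37.
ferric ammonium citrate: 0.334 g × (4370 mL / 1000 mL) = 1.46 g
arabinose: 12.2 g × (4370 mL / 1000 mL) = 53.31 g
biotin: 0.986 mg × (4370 mL / 1000 mL) = 4.31 mg
galactose: 11.1 g × (4370 mL / 1000 mL) = 48.51 g
casitone: 19.3 g × (4370 mL / 1000 mL) = 84.34 g

ferric ammonium citrate 1.46 g; arabinose 53.31 g; biotin 4.31 mg; galactose 48.51 g; casitone 84.34 g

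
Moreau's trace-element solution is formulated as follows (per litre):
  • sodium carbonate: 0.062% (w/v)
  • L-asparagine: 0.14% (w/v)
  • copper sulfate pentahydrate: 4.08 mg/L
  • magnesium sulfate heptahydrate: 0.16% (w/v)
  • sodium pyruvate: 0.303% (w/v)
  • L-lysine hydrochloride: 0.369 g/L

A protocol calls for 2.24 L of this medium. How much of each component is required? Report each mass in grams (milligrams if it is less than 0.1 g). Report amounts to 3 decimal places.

Working volume: 2.24 L.
sodium carbonate: 0.062 g per 100 mL × 2240 mL ÷ 100 = 1.389 g
L-asparagine: 0.14% w/v = 1.4 g/L → 1.4 × 2.24 L = 3.136 g
copper sulfate pentahydrate: 4.08 mg/L × 2.24 L = 9.139 mg
magnesium sulfate heptahydrate: 0.16% w/v = 1.6 g/L → 1.6 × 2.24 L = 3.584 g
sodium pyruvate: 0.303 g per 100 mL × 2240 mL ÷ 100 = 6.787 g
L-lysine hydrochloride: 0.369 g/L × 2.24 L = 0.827 g

sodium carbonate 1.389 g; L-asparagine 3.136 g; copper sulfate pentahydrate 9.139 mg; magnesium sulfate heptahydrate 3.584 g; sodium pyruvate 6.787 g; L-lysine hydrochloride 0.827 g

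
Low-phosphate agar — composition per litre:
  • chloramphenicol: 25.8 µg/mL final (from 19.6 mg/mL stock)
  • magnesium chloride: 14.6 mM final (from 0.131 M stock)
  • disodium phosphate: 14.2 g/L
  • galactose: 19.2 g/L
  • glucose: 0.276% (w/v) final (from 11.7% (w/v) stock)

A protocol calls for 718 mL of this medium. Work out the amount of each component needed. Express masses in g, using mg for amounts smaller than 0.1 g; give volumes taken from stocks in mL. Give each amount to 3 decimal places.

Working volume: 718 mL = 0.718 L.
chloramphenicol: V = C2·V2/C1 = 25.8 µg/mL × 718 mL ÷ 19600 µg/mL = 0.945 mL
magnesium chloride: C1V1 = C2V2 → 14.6 mM × 718 mL ÷ 131 mM = 80.021 mL
disodium phosphate: 14.2 g/L × 0.718 L = 10.196 g
galactose: 19.2 g/L × 0.718 L = 13.786 g
glucose: C1V1 = C2V2 → 0.276% ÷ 11.7% × 718 mL = 16.937 mL

chloramphenicol 0.945 mL; magnesium chloride 80.021 mL; disodium phosphate 10.196 g; galactose 13.786 g; glucose 16.937 mL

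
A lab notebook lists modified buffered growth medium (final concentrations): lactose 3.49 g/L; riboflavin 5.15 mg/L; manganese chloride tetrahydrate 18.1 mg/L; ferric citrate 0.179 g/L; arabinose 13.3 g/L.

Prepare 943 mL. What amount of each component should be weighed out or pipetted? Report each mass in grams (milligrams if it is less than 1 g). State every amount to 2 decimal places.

lactose 3.29 g; riboflavin 4.86 mg; manganese chloride tetrahydrate 17.07 mg; ferric citrate 168.80 mg; arabinose 12.54 g

Scale factor relative to 1 L: 0.943.
lactose: 3.49 g/L × 0.943 L = 3.29 g
riboflavin: 5.15 mg/L × 0.943 L = 4.86 mg
manganese chloride tetrahydrate: 18.1 mg/L × 0.943 L = 17.07 mg
ferric citrate: 0.179 g/L × 0.943 L = 0.168797 g = 168.80 mg
arabinose: 13.3 g/L × 0.943 L = 12.54 g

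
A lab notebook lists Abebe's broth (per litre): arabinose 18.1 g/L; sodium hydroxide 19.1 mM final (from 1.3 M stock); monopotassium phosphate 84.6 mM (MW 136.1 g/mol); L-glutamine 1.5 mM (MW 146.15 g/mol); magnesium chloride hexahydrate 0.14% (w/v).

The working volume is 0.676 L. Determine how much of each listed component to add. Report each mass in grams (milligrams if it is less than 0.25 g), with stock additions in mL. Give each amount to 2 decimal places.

Scale factor relative to 1 L: 0.676.
arabinose: 18.1 g/L × 0.676 L = 12.24 g
sodium hydroxide: V = C2·V2/C1 = 19.1 mM × 676 mL ÷ 1300 mM = 9.93 mL
monopotassium phosphate: 84.6 mmol/L × 136.1 g/mol × 0.676 L ÷ 1000 = 7.78 g
L-glutamine: 1.5 mmol/L × 146.15 mg/mmol × 0.676 L = 148.20 mg
magnesium chloride hexahydrate: 0.14% w/v = 1.4 g/L → 1.4 × 0.676 L = 0.95 g

arabinose 12.24 g; sodium hydroxide 9.93 mL; monopotassium phosphate 7.78 g; L-glutamine 148.20 mg; magnesium chloride hexahydrate 0.95 g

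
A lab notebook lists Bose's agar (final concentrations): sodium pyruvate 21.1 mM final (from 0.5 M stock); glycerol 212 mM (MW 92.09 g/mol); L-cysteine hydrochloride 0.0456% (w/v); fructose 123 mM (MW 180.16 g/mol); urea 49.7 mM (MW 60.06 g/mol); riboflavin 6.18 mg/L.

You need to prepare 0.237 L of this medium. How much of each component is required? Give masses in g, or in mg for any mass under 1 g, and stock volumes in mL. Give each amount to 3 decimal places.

sodium pyruvate 10.001 mL; glycerol 4.627 g; L-cysteine hydrochloride 108.072 mg; fructose 5.252 g; urea 707.441 mg; riboflavin 1.465 mg

Scale factor relative to 1 L: 0.237.
sodium pyruvate: dilute stock: 21.1 mM × 237 mL ÷ 500 mM = 10.001 mL
glycerol: 212 mmol/L × 92.09 g/mol × 0.237 L ÷ 1000 = 4.627 g
L-cysteine hydrochloride: 0.0456% w/v = 0.456 g/L → 0.456 × 0.237 L = 0.108072 g = 108.072 mg
fructose: 123 mmol/L × 180.16 g/mol × 0.237 L ÷ 1000 = 5.252 g
urea: 49.7 mmol/L × 60.06 mg/mmol × 0.237 L = 707.441 mg
riboflavin: 6.18 mg/L × 0.237 L = 1.465 mg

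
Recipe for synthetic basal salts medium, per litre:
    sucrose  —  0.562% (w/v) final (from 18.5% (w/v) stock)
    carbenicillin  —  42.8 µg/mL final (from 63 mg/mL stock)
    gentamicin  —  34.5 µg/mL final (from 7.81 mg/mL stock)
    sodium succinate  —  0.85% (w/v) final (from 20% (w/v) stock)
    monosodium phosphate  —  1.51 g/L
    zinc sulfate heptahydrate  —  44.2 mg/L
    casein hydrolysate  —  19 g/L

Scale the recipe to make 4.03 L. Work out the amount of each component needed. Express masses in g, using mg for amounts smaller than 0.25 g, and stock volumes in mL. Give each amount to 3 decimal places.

sucrose 122.425 mL; carbenicillin 2.738 mL; gentamicin 17.802 mL; sodium succinate 171.275 mL; monosodium phosphate 6.085 g; zinc sulfate heptahydrate 178.126 mg; casein hydrolysate 76.570 g

Scale factor relative to 1 L: 4.03.
sucrose: C1V1 = C2V2 → 0.562% ÷ 18.5% × 4030 mL = 122.425 mL
carbenicillin: C1V1 = C2V2 → 42.8 µg/mL × 4030 mL ÷ 63000 µg/mL = 2.738 mL
gentamicin: C1V1 = C2V2 → 34.5 µg/mL × 4030 mL ÷ 7810 µg/mL = 17.802 mL
sodium succinate: dilute stock: 0.85% ÷ 20% × 4030 mL = 171.275 mL
monosodium phosphate: 1.51 g/L × 4.03 L = 6.085 g
zinc sulfate heptahydrate: 44.2 mg/L × 4.03 L = 178.126 mg
casein hydrolysate: 19 g/L × 4.03 L = 76.570 g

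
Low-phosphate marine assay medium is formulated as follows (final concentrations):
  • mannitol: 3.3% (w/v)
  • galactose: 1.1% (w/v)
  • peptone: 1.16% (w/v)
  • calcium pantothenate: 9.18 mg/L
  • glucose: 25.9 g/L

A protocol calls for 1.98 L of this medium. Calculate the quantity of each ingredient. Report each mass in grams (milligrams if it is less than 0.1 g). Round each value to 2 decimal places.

mannitol 65.34 g; galactose 21.78 g; peptone 22.97 g; calcium pantothenate 18.18 mg; glucose 51.28 g

Scale factor relative to 1 L: 1.98.
mannitol: 3.3 g per 100 mL × 1980 mL ÷ 100 = 65.34 g
galactose: 1.1% w/v = 11 g/L → 11 × 1.98 L = 21.78 g
peptone: 1.16% w/v = 11.6 g/L → 11.6 × 1.98 L = 22.97 g
calcium pantothenate: 9.18 mg/L × 1.98 L = 18.18 mg
glucose: 25.9 g/L × 1.98 L = 51.28 g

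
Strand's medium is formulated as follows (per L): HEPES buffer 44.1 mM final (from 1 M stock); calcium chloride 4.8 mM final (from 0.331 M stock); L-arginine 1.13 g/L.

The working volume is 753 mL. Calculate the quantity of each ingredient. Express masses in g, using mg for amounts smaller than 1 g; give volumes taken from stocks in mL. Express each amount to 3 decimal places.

Scale factor relative to 1 L: 0.753.
HEPES buffer: V = C2·V2/C1 = 44.1 mM × 753 mL ÷ 1000 mM = 33.207 mL
calcium chloride: C1V1 = C2V2 → 4.8 mM × 753 mL ÷ 331 mM = 10.920 mL
L-arginine: 1.13 g/L × 0.753 L = 0.85089 g = 850.890 mg

HEPES buffer 33.207 mL; calcium chloride 10.920 mL; L-arginine 850.890 mg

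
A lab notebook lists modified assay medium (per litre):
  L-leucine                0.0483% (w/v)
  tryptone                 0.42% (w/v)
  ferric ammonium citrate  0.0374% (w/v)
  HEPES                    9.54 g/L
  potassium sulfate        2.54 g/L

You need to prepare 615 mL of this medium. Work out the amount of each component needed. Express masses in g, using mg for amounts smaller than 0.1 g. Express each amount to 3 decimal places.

Target volume = 615 mL = 0.615 L.
L-leucine: 0.0483 g per 100 mL × 615 mL ÷ 100 = 0.297 g
tryptone: 0.42% w/v = 4.2 g/L → 4.2 × 0.615 L = 2.583 g
ferric ammonium citrate: 0.0374% w/v = 0.374 g/L → 0.374 × 0.615 L = 0.230 g
HEPES: 9.54 g/L × 0.615 L = 5.867 g
potassium sulfate: 2.54 g/L × 0.615 L = 1.562 g

L-leucine 0.297 g; tryptone 2.583 g; ferric ammonium citrate 0.230 g; HEPES 5.867 g; potassium sulfate 1.562 g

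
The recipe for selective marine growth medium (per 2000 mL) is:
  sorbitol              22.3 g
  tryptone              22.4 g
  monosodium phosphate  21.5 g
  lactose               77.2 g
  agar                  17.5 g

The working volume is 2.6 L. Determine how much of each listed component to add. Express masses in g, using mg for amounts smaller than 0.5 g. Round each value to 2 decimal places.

sorbitol 28.99 g; tryptone 29.12 g; monosodium phosphate 27.95 g; lactose 100.36 g; agar 22.75 g

Ratio of target to recipe volume: 2600 / 2000 = 1.3.
sorbitol: 22.3 g × (2600 mL / 2000 mL) = 28.99 g
tryptone: 22.4 g × (2600 mL / 2000 mL) = 29.12 g
monosodium phosphate: 21.5 g × (2600 mL / 2000 mL) = 27.95 g
lactose: 77.2 g × (2600 mL / 2000 mL) = 100.36 g
agar: 17.5 g × (2600 mL / 2000 mL) = 22.75 g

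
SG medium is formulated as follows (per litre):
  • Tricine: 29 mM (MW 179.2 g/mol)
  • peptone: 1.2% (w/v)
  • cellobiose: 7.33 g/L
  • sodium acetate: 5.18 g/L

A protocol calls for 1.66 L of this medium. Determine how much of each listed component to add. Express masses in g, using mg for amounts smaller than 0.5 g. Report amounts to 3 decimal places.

Working volume: 1.66 L.
Tricine: 29 mmol/L × 179.2 g/mol × 1.66 L ÷ 1000 = 8.627 g
peptone: 1.2 g per 100 mL × 1660 mL ÷ 100 = 19.920 g
cellobiose: 7.33 g/L × 1.66 L = 12.168 g
sodium acetate: 5.18 g/L × 1.66 L = 8.599 g

Tricine 8.627 g; peptone 19.920 g; cellobiose 12.168 g; sodium acetate 8.599 g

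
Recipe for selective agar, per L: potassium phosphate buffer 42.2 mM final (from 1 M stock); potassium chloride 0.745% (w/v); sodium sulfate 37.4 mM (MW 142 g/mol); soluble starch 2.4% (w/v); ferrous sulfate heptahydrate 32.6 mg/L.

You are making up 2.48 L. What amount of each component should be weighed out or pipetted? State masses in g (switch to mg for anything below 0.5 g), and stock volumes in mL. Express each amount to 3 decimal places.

Working volume: 2.48 L.
potassium phosphate buffer: dilute stock: 42.2 mM × 2480 mL ÷ 1000 mM = 104.656 mL
potassium chloride: 0.745 g per 100 mL × 2480 mL ÷ 100 = 18.476 g
sodium sulfate: 37.4 mmol/L × 142 g/mol × 2.48 L ÷ 1000 = 13.171 g
soluble starch: 2.4% w/v = 24 g/L → 24 × 2.48 L = 59.520 g
ferrous sulfate heptahydrate: 32.6 mg/L × 2.48 L = 80.848 mg

potassium phosphate buffer 104.656 mL; potassium chloride 18.476 g; sodium sulfate 13.171 g; soluble starch 59.520 g; ferrous sulfate heptahydrate 80.848 mg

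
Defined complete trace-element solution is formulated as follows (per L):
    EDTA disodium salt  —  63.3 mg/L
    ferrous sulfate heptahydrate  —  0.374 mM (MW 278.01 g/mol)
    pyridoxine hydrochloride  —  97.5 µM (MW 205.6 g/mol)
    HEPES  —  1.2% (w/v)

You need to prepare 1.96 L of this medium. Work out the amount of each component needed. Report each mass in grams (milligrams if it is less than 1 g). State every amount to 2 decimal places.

Scale factor relative to 1 L: 1.96.
EDTA disodium salt: 63.3 mg/L × 1.96 L = 124.07 mg
ferrous sulfate heptahydrate: 0.374 mmol/L × 278.01 mg/mmol × 1.96 L = 203.79 mg
pyridoxine hydrochloride: 97.5 µmol/L × 205.6 g/mol × 1.96 L ÷ 1000 = 39.29 mg
HEPES: 1.2 g per 100 mL × 1960 mL ÷ 100 = 23.52 g

EDTA disodium salt 124.07 mg; ferrous sulfate heptahydrate 203.79 mg; pyridoxine hydrochloride 39.29 mg; HEPES 23.52 g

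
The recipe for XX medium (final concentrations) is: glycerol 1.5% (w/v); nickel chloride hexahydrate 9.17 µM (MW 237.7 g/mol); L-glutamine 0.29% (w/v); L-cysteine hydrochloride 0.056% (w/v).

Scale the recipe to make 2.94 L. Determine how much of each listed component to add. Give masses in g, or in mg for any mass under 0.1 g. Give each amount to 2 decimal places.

Working volume: 2.94 L.
glycerol: 1.5 g per 100 mL × 2940 mL ÷ 100 = 44.10 g
nickel chloride hexahydrate: 9.17 µmol/L × 237.7 g/mol × 2.94 L ÷ 1000 = 6.41 mg
L-glutamine: 0.29% w/v = 2.9 g/L → 2.9 × 2.94 L = 8.53 g
L-cysteine hydrochloride: 0.056 g per 100 mL × 2940 mL ÷ 100 = 1.65 g

glycerol 44.10 g; nickel chloride hexahydrate 6.41 mg; L-glutamine 8.53 g; L-cysteine hydrochloride 1.65 g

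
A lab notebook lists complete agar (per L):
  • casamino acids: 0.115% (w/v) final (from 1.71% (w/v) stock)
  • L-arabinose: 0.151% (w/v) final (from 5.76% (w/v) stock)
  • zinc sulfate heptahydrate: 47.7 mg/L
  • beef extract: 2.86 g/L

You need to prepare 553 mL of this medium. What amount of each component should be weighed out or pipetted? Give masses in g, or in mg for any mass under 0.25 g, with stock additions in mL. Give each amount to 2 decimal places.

Scale factor relative to 1 L: 0.553.
casamino acids: dilute stock: 0.115% ÷ 1.71% × 553 mL = 37.19 mL
L-arabinose: dilute stock: 0.151% ÷ 5.76% × 553 mL = 14.50 mL
zinc sulfate heptahydrate: 47.7 mg/L × 0.553 L = 26.38 mg
beef extract: 2.86 g/L × 0.553 L = 1.58 g

casamino acids 37.19 mL; L-arabinose 14.50 mL; zinc sulfate heptahydrate 26.38 mg; beef extract 1.58 g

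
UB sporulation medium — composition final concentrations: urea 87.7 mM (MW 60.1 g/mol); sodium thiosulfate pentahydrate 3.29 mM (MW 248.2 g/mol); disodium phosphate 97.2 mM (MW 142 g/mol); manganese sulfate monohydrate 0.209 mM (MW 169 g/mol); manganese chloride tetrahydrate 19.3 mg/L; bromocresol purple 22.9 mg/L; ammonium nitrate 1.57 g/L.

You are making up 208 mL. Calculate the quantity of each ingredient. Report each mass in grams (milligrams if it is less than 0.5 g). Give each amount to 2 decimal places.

Working volume: 208 mL = 0.208 L.
urea: 87.7 mmol/L × 60.1 g/mol × 0.208 L ÷ 1000 = 1.10 g
sodium thiosulfate pentahydrate: 3.29 mmol/L × 248.2 mg/mmol × 0.208 L = 169.85 mg
disodium phosphate: 97.2 mmol/L × 142 g/mol × 0.208 L ÷ 1000 = 2.87 g
manganese sulfate monohydrate: 0.209 mmol/L × 169 mg/mmol × 0.208 L = 7.35 mg
manganese chloride tetrahydrate: 19.3 mg/L × 0.208 L = 4.01 mg
bromocresol purple: 22.9 mg/L × 0.208 L = 4.76 mg
ammonium nitrate: 1.57 g/L × 0.208 L = 0.32656 g = 326.56 mg

urea 1.10 g; sodium thiosulfate pentahydrate 169.85 mg; disodium phosphate 2.87 g; manganese sulfate monohydrate 7.35 mg; manganese chloride tetrahydrate 4.01 mg; bromocresol purple 4.76 mg; ammonium nitrate 326.56 mg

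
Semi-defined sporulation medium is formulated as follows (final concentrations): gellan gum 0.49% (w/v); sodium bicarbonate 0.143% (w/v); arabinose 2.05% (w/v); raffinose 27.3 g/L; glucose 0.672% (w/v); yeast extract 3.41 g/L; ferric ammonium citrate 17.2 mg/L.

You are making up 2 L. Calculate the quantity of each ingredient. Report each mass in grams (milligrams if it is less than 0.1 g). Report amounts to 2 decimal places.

gellan gum 9.80 g; sodium bicarbonate 2.86 g; arabinose 41.00 g; raffinose 54.60 g; glucose 13.44 g; yeast extract 6.82 g; ferric ammonium citrate 34.40 mg

Scale factor relative to 1 L: 2.
gellan gum: 0.49 g per 100 mL × 2000 mL ÷ 100 = 9.80 g
sodium bicarbonate: 0.143 g per 100 mL × 2000 mL ÷ 100 = 2.86 g
arabinose: 2.05% w/v = 20.5 g/L → 20.5 × 2 L = 41.00 g
raffinose: 27.3 g/L × 2 L = 54.60 g
glucose: 0.672 g per 100 mL × 2000 mL ÷ 100 = 13.44 g
yeast extract: 3.41 g/L × 2 L = 6.82 g
ferric ammonium citrate: 17.2 mg/L × 2 L = 34.40 mg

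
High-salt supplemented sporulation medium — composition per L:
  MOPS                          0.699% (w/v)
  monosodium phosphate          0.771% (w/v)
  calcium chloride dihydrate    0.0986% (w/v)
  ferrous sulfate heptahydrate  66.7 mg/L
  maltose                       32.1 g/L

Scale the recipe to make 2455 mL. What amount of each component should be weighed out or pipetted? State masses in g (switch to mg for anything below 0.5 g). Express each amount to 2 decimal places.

MOPS 17.16 g; monosodium phosphate 18.93 g; calcium chloride dihydrate 2.42 g; ferrous sulfate heptahydrate 163.75 mg; maltose 78.81 g

Working volume: 2455 mL = 2.455 L.
MOPS: 0.699 g per 100 mL × 2455 mL ÷ 100 = 17.16 g
monosodium phosphate: 0.771% w/v = 7.71 g/L → 7.71 × 2.455 L = 18.93 g
calcium chloride dihydrate: 0.0986% w/v = 0.986 g/L → 0.986 × 2.455 L = 2.42 g
ferrous sulfate heptahydrate: 66.7 mg/L × 2.455 L = 163.75 mg
maltose: 32.1 g/L × 2.455 L = 78.81 g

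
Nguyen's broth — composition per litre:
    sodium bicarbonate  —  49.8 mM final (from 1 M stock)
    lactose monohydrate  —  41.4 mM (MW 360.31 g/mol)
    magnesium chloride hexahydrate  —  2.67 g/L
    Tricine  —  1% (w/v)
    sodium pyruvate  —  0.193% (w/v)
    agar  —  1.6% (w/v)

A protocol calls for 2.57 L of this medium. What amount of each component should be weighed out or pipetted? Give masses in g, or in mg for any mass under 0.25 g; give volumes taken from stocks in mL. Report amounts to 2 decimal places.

Scale factor relative to 1 L: 2.57.
sodium bicarbonate: dilute stock: 49.8 mM × 2570 mL ÷ 1000 mM = 127.99 mL
lactose monohydrate: 41.4 mmol/L × 360.31 g/mol × 2.57 L ÷ 1000 = 38.34 g
magnesium chloride hexahydrate: 2.67 g/L × 2.57 L = 6.86 g
Tricine: 1% w/v = 10 g/L → 10 × 2.57 L = 25.70 g
sodium pyruvate: 0.193 g per 100 mL × 2570 mL ÷ 100 = 4.96 g
agar: 1.6 g per 100 mL × 2570 mL ÷ 100 = 41.12 g

sodium bicarbonate 127.99 mL; lactose monohydrate 38.34 g; magnesium chloride hexahydrate 6.86 g; Tricine 25.70 g; sodium pyruvate 4.96 g; agar 41.12 g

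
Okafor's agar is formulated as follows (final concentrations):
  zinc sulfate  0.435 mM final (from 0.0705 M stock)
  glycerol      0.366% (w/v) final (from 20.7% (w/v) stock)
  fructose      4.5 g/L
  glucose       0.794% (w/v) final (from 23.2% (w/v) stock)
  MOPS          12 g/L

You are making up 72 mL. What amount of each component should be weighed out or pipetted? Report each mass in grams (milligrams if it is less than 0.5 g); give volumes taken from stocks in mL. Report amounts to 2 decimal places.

Working volume: 72 mL = 0.072 L.
zinc sulfate: C1V1 = C2V2 → 0.435 mM × 72 mL ÷ 70.5 mM = 0.44 mL
glycerol: C1V1 = C2V2 → 0.366% ÷ 20.7% × 72 mL = 1.27 mL
fructose: 4.5 g/L × 0.072 L = 0.324 g = 324.00 mg
glucose: V = C2·V2/C1 = 0.794% ÷ 23.2% × 72 mL = 2.46 mL
MOPS: 12 g/L × 0.072 L = 0.86 g

zinc sulfate 0.44 mL; glycerol 1.27 mL; fructose 324.00 mg; glucose 2.46 mL; MOPS 0.86 g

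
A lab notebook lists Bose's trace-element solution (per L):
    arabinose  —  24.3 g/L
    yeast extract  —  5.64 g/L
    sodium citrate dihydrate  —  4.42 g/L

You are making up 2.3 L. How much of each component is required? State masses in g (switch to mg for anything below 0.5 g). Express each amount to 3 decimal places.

Working volume: 2.3 L.
arabinose: 24.3 g/L × 2.3 L = 55.890 g
yeast extract: 5.64 g/L × 2.3 L = 12.972 g
sodium citrate dihydrate: 4.42 g/L × 2.3 L = 10.166 g

arabinose 55.890 g; yeast extract 12.972 g; sodium citrate dihydrate 10.166 g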